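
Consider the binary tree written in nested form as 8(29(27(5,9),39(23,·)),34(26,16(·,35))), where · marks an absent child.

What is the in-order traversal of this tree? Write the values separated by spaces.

In-order visits the left subtree, then the node, then the right subtree.
At 8: go left to 29.
  At 29: go left to 27.
    At 27: go left to 5.
      5 is a leaf — visit 5.
    Visit 27.
    At 27: go right to 9.
      9 is a leaf — visit 9.
  Visit 29.
  At 29: go right to 39.
    At 39: go left to 23.
      23 is a leaf — visit 23.
    Visit 39.
    At 39: no right child.
Visit 8.
At 8: go right to 34.
  At 34: go left to 26.
    26 is a leaf — visit 26.
  Visit 34.
  At 34: go right to 16.
    At 16: no left child.
    Visit 16.
    At 16: go right to 35.
      35 is a leaf — visit 35.

5 27 9 29 23 39 8 26 34 16 35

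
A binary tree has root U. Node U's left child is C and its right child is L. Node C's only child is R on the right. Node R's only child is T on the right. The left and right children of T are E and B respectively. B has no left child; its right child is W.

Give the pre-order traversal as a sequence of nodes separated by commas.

Pre-order visits the node, then its left subtree, then its right subtree.
Visit U.
At U: go left to C.
  Visit C.
  At C: no left child.
  At C: go right to R.
    Visit R.
    At R: no left child.
    At R: go right to T.
      Visit T.
      At T: go left to E.
        E is a leaf — visit E.
      At T: go right to B.
        Visit B.
        At B: no left child.
        At B: go right to W.
          W is a leaf — visit W.
At U: go right to L.
  L is a leaf — visit L.

U, C, R, T, E, B, W, L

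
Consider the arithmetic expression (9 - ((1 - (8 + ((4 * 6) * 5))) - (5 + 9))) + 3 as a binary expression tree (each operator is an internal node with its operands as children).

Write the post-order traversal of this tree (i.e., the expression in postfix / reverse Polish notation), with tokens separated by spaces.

Post-order on an expression tree gives postfix notation: for each operator, emit left operand, right operand, then the operator.

9 1 8 4 6 * 5 * + - 5 9 + - - 3 +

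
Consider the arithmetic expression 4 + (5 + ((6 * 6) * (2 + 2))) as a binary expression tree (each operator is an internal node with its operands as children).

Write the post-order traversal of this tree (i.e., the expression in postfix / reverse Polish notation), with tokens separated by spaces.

Post-order on an expression tree gives postfix notation: for each operator, emit left operand, right operand, then the operator.

4 5 6 6 * 2 2 + * + +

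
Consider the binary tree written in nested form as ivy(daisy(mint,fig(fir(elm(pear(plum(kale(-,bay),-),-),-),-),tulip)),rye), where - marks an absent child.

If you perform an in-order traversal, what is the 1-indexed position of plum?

5

In-order visits the left subtree, then the node, then the right subtree.
At ivy: go left to daisy.
  At daisy: go left to mint.
    mint is a leaf — visit mint.
  Visit daisy.
  At daisy: go right to fig.
    At fig: go left to fir.
      At fir: go left to elm.
        At elm: go left to pear.
          At pear: go left to plum.
            At plum: go left to kale.
              At kale: no left child.
              Visit kale.
              At kale: go right to bay.
                bay is a leaf — visit bay.
            Visit plum.
            At plum: no right child.
          Visit pear.
          At pear: no right child.
        Visit elm.
        At elm: no right child.
      Visit fir.
      At fir: no right child.
    Visit fig.
    At fig: go right to tulip.
      tulip is a leaf — visit tulip.
Visit ivy.
At ivy: go right to rye.
  rye is a leaf — visit rye.
Full in-order sequence: mint, daisy, kale, bay, plum, pear, elm, fir, fig, tulip, ivy, rye.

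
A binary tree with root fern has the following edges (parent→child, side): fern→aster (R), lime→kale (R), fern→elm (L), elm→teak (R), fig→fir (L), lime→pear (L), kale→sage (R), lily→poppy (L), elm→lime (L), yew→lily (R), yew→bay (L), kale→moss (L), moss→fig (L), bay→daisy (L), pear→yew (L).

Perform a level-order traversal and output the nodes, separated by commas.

Level-order visits nodes level by level from the root, left to right within each level.
Level 0: fern
Level 1: elm, aster
Level 2: lime, teak
Level 3: pear, kale
Level 4: yew, moss, sage
Level 5: bay, lily, fig
Level 6: daisy, poppy, fir

fern, elm, aster, lime, teak, pear, kale, yew, moss, sage, bay, lily, fig, daisy, poppy, fir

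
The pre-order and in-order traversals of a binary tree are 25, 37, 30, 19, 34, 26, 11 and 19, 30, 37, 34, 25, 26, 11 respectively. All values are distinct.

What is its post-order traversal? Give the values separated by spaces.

The first element of pre-order is the root; it splits in-order into left and right subtrees.
Root 25: left subtree has 4 nodes {19, 30, 37, 34}, right has 2 {26, 11}.
  Root 37: left subtree has 2 nodes {19, 30}, right has 1 {34}.
    Root 30: left subtree has 1 node {19}, right has 0 { }.
  Root 26: left subtree has 0 nodes { }, right has 1 {11}.

19 30 34 37 11 26 25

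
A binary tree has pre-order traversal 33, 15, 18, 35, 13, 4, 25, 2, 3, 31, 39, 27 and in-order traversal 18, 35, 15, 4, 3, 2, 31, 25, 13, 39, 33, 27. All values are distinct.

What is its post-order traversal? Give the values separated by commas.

35, 18, 3, 31, 2, 25, 4, 39, 13, 15, 27, 33

The first element of pre-order is the root; it splits in-order into left and right subtrees.
Root 33: left subtree has 10 nodes {18, 35, 15, 4, 3, 2, 31, 25, 13, 39}, right has 1 {27}.
  Root 15: left subtree has 2 nodes {18, 35}, right has 7 {4, 3, 2, 31, 25, 13, 39}.
    Root 18: left subtree has 0 nodes { }, right has 1 {35}.
    Root 13: left subtree has 5 nodes {4, 3, 2, 31, 25}, right has 1 {39}.
      Root 4: left subtree has 0 nodes { }, right has 4 {3, 2, 31, 25}.
        Root 25: left subtree has 3 nodes {3, 2, 31}, right has 0 { }.
          Root 2: left subtree has 1 node {3}, right has 1 {31}.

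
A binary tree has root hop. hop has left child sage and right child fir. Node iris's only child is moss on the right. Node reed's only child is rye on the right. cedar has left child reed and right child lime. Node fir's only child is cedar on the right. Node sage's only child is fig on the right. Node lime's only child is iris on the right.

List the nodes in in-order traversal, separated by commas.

In-order visits the left subtree, then the node, then the right subtree.
At hop: go left to sage.
  At sage: no left child.
  Visit sage.
  At sage: go right to fig.
    fig is a leaf — visit fig.
Visit hop.
At hop: go right to fir.
  At fir: no left child.
  Visit fir.
  At fir: go right to cedar.
    At cedar: go left to reed.
      At reed: no left child.
      Visit reed.
      At reed: go right to rye.
        rye is a leaf — visit rye.
    Visit cedar.
    At cedar: go right to lime.
      At lime: no left child.
      Visit lime.
      At lime: go right to iris.
        At iris: no left child.
        Visit iris.
        At iris: go right to moss.
          moss is a leaf — visit moss.

sage, fig, hop, fir, reed, rye, cedar, lime, iris, moss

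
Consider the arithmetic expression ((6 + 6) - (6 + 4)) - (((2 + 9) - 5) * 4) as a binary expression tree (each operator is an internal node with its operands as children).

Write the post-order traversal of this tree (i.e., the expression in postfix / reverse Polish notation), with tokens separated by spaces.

Post-order on an expression tree gives postfix notation: for each operator, emit left operand, right operand, then the operator.

6 6 + 6 4 + - 2 9 + 5 - 4 * -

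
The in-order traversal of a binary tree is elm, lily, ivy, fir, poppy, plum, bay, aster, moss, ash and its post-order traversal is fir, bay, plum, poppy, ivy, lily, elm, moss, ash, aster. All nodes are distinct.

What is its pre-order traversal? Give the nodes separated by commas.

aster, elm, lily, ivy, poppy, fir, plum, bay, ash, moss

The last element of post-order is the root; it splits in-order into left and right subtrees.
Root aster: left subtree has 7 nodes {elm, lily, ivy, fir, poppy, plum, bay}, right has 2 {moss, ash}.
  Root elm: left subtree has 0 nodes { }, right has 6 {lily, ivy, fir, poppy, plum, bay}.
    Root lily: left subtree has 0 nodes { }, right has 5 {ivy, fir, poppy, plum, bay}.
      Root ivy: left subtree has 0 nodes { }, right has 4 {fir, poppy, plum, bay}.
        Root poppy: left subtree has 1 node {fir}, right has 2 {plum, bay}.
          Root plum: left subtree has 0 nodes { }, right has 1 {bay}.
  Root ash: left subtree has 1 node {moss}, right has 0 { }.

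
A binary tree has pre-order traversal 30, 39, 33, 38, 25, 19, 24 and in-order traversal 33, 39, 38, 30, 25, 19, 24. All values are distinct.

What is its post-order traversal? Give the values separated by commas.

33, 38, 39, 24, 19, 25, 30

The first element of pre-order is the root; it splits in-order into left and right subtrees.
Root 30: left subtree has 3 nodes {33, 39, 38}, right has 3 {25, 19, 24}.
  Root 39: left subtree has 1 node {33}, right has 1 {38}.
  Root 25: left subtree has 0 nodes { }, right has 2 {19, 24}.
    Root 19: left subtree has 0 nodes { }, right has 1 {24}.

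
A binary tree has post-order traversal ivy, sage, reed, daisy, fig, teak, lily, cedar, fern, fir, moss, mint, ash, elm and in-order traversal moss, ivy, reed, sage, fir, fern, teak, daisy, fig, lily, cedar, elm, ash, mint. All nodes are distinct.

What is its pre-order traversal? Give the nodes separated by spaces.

The last element of post-order is the root; it splits in-order into left and right subtrees.
Root elm: left subtree has 11 nodes {moss, ivy, reed, sage, fir, fern, teak, daisy, fig, lily, cedar}, right has 2 {ash, mint}.
  Root moss: left subtree has 0 nodes { }, right has 10 {ivy, reed, sage, fir, fern, teak, daisy, fig, lily, cedar}.
    Root fir: left subtree has 3 nodes {ivy, reed, sage}, right has 6 {fern, teak, daisy, fig, lily, cedar}.
      Root reed: left subtree has 1 node {ivy}, right has 1 {sage}.
      Root fern: left subtree has 0 nodes { }, right has 5 {teak, daisy, fig, lily, cedar}.
        Root cedar: left subtree has 4 nodes {teak, daisy, fig, lily}, right has 0 { }.
          Root lily: left subtree has 3 nodes {teak, daisy, fig}, right has 0 { }.
            Root teak: left subtree has 0 nodes { }, right has 2 {daisy, fig}.
              Root fig: left subtree has 1 node {daisy}, right has 0 { }.
  Root ash: left subtree has 0 nodes { }, right has 1 {mint}.

elm moss fir reed ivy sage fern cedar lily teak fig daisy ash mint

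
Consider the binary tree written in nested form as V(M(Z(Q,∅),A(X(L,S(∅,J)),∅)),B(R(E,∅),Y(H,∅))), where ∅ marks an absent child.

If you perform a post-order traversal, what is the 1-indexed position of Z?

2

Post-order visits the left subtree, then the right subtree, then the node.
At V: go left to M.
  At M: go left to Z.
    At Z: go left to Q.
      Q is a leaf — visit Q.
    At Z: no right child.
    Visit Z.
  At M: go right to A.
    At A: go left to X.
      At X: go left to L.
        L is a leaf — visit L.
      At X: go right to S.
        At S: no left child.
        At S: go right to J.
          J is a leaf — visit J.
        Visit S.
      Visit X.
    At A: no right child.
    Visit A.
  Visit M.
At V: go right to B.
  At B: go left to R.
    At R: go left to E.
      E is a leaf — visit E.
    At R: no right child.
    Visit R.
  At B: go right to Y.
    At Y: go left to H.
      H is a leaf — visit H.
    At Y: no right child.
    Visit Y.
  Visit B.
Visit V.
Full post-order sequence: Q, Z, L, J, S, X, A, M, E, R, H, Y, B, V.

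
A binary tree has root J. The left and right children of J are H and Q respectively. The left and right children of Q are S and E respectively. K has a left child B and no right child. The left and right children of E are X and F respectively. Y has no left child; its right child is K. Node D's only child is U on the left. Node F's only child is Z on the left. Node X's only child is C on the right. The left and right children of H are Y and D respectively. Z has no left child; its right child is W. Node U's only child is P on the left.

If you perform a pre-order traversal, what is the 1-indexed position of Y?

3

Pre-order visits the node, then its left subtree, then its right subtree.
Visit J.
At J: go left to H.
  Visit H.
  At H: go left to Y.
    Visit Y.
    At Y: no left child.
    At Y: go right to K.
      Visit K.
      At K: go left to B.
        B is a leaf — visit B.
      At K: no right child.
  At H: go right to D.
    Visit D.
    At D: go left to U.
      Visit U.
      At U: go left to P.
        P is a leaf — visit P.
      At U: no right child.
    At D: no right child.
At J: go right to Q.
  Visit Q.
  At Q: go left to S.
    S is a leaf — visit S.
  At Q: go right to E.
    Visit E.
    At E: go left to X.
      Visit X.
      At X: no left child.
      At X: go right to C.
        C is a leaf — visit C.
    At E: go right to F.
      Visit F.
      At F: go left to Z.
        Visit Z.
        At Z: no left child.
        At Z: go right to W.
          W is a leaf — visit W.
      At F: no right child.
Full pre-order sequence: J, H, Y, K, B, D, U, P, Q, S, E, X, C, F, Z, W.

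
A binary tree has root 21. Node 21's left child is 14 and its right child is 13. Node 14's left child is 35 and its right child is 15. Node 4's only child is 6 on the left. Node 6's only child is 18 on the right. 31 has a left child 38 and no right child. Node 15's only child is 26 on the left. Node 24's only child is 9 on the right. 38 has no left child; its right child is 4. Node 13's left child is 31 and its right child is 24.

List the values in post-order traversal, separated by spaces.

Post-order visits the left subtree, then the right subtree, then the node.
At 21: go left to 14.
  At 14: go left to 35.
    35 is a leaf — visit 35.
  At 14: go right to 15.
    At 15: go left to 26.
      26 is a leaf — visit 26.
    At 15: no right child.
    Visit 15.
  Visit 14.
At 21: go right to 13.
  At 13: go left to 31.
    At 31: go left to 38.
      At 38: no left child.
      At 38: go right to 4.
        At 4: go left to 6.
          At 6: no left child.
          At 6: go right to 18.
            18 is a leaf — visit 18.
          Visit 6.
        At 4: no right child.
        Visit 4.
      Visit 38.
    At 31: no right child.
    Visit 31.
  At 13: go right to 24.
    At 24: no left child.
    At 24: go right to 9.
      9 is a leaf — visit 9.
    Visit 24.
  Visit 13.
Visit 21.

35 26 15 14 18 6 4 38 31 9 24 13 21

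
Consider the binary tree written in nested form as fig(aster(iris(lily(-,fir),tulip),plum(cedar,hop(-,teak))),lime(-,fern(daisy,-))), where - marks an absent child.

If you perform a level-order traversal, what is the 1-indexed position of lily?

Level-order visits nodes level by level from the root, left to right within each level.
Level 0: fig
Level 1: aster, lime
Level 2: iris, plum, fern
Level 3: lily, tulip, cedar, hop, daisy
Level 4: fir, teak
Full level-order sequence: fig, aster, lime, iris, plum, fern, lily, tulip, cedar, hop, daisy, fir, teak.

7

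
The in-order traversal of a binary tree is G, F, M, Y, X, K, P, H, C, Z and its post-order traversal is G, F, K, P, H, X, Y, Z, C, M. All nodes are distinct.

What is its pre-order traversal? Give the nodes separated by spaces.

M F G C Y X H P K Z

The last element of post-order is the root; it splits in-order into left and right subtrees.
Root M: left subtree has 2 nodes {G, F}, right has 7 {Y, X, K, P, H, C, Z}.
  Root F: left subtree has 1 node {G}, right has 0 { }.
  Root C: left subtree has 5 nodes {Y, X, K, P, H}, right has 1 {Z}.
    Root Y: left subtree has 0 nodes { }, right has 4 {X, K, P, H}.
      Root X: left subtree has 0 nodes { }, right has 3 {K, P, H}.
        Root H: left subtree has 2 nodes {K, P}, right has 0 { }.
          Root P: left subtree has 1 node {K}, right has 0 { }.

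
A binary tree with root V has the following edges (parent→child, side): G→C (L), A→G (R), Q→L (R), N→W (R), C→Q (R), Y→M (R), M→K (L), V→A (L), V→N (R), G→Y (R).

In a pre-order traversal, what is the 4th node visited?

Pre-order visits the node, then its left subtree, then its right subtree.
Visit V.
At V: go left to A.
  Visit A.
  At A: no left child.
  At A: go right to G.
    Visit G.
    At G: go left to C.
      Visit C.
      At C: no left child.
      At C: go right to Q.
        Visit Q.
        At Q: no left child.
        At Q: go right to L.
          L is a leaf — visit L.
    At G: go right to Y.
      Visit Y.
      At Y: no left child.
      At Y: go right to M.
        Visit M.
        At M: go left to K.
          K is a leaf — visit K.
        At M: no right child.
At V: go right to N.
  Visit N.
  At N: no left child.
  At N: go right to W.
    W is a leaf — visit W.
Full pre-order sequence: V, A, G, C, Q, L, Y, M, K, N, W.

C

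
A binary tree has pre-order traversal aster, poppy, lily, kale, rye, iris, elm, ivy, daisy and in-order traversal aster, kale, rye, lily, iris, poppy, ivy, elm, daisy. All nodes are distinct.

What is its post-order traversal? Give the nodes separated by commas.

The first element of pre-order is the root; it splits in-order into left and right subtrees.
Root aster: left subtree has 0 nodes { }, right has 8 {kale, rye, lily, iris, poppy, ivy, elm, daisy}.
  Root poppy: left subtree has 4 nodes {kale, rye, lily, iris}, right has 3 {ivy, elm, daisy}.
    Root lily: left subtree has 2 nodes {kale, rye}, right has 1 {iris}.
      Root kale: left subtree has 0 nodes { }, right has 1 {rye}.
    Root elm: left subtree has 1 node {ivy}, right has 1 {daisy}.

rye, kale, iris, lily, ivy, daisy, elm, poppy, aster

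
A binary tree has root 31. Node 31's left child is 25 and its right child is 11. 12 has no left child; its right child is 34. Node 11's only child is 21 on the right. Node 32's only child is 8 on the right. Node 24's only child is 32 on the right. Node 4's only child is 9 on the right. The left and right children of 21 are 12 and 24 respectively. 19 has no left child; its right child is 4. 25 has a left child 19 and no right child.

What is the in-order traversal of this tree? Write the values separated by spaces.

In-order visits the left subtree, then the node, then the right subtree.
At 31: go left to 25.
  At 25: go left to 19.
    At 19: no left child.
    Visit 19.
    At 19: go right to 4.
      At 4: no left child.
      Visit 4.
      At 4: go right to 9.
        9 is a leaf — visit 9.
  Visit 25.
  At 25: no right child.
Visit 31.
At 31: go right to 11.
  At 11: no left child.
  Visit 11.
  At 11: go right to 21.
    At 21: go left to 12.
      At 12: no left child.
      Visit 12.
      At 12: go right to 34.
        34 is a leaf — visit 34.
    Visit 21.
    At 21: go right to 24.
      At 24: no left child.
      Visit 24.
      At 24: go right to 32.
        At 32: no left child.
        Visit 32.
        At 32: go right to 8.
          8 is a leaf — visit 8.

19 4 9 25 31 11 12 34 21 24 32 8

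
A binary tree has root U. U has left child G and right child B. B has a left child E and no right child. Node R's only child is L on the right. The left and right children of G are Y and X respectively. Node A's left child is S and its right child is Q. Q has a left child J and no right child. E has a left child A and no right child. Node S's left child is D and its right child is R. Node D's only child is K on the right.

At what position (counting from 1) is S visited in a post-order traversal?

8

Post-order visits the left subtree, then the right subtree, then the node.
At U: go left to G.
  At G: go left to Y.
    Y is a leaf — visit Y.
  At G: go right to X.
    X is a leaf — visit X.
  Visit G.
At U: go right to B.
  At B: go left to E.
    At E: go left to A.
      At A: go left to S.
        At S: go left to D.
          At D: no left child.
          At D: go right to K.
            K is a leaf — visit K.
          Visit D.
        At S: go right to R.
          At R: no left child.
          At R: go right to L.
            L is a leaf — visit L.
          Visit R.
        Visit S.
      At A: go right to Q.
        At Q: go left to J.
          J is a leaf — visit J.
        At Q: no right child.
        Visit Q.
      Visit A.
    At E: no right child.
    Visit E.
  At B: no right child.
  Visit B.
Visit U.
Full post-order sequence: Y, X, G, K, D, L, R, S, J, Q, A, E, B, U.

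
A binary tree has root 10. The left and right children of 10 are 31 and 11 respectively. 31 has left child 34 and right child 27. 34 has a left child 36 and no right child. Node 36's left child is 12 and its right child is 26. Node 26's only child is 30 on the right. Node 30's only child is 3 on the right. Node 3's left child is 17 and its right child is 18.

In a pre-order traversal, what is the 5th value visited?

Pre-order visits the node, then its left subtree, then its right subtree.
Visit 10.
At 10: go left to 31.
  Visit 31.
  At 31: go left to 34.
    Visit 34.
    At 34: go left to 36.
      Visit 36.
      At 36: go left to 12.
        12 is a leaf — visit 12.
      At 36: go right to 26.
        Visit 26.
        At 26: no left child.
        At 26: go right to 30.
          Visit 30.
          At 30: no left child.
          At 30: go right to 3.
            Visit 3.
            At 3: go left to 17.
              17 is a leaf — visit 17.
            At 3: go right to 18.
              18 is a leaf — visit 18.
    At 34: no right child.
  At 31: go right to 27.
    27 is a leaf — visit 27.
At 10: go right to 11.
  11 is a leaf — visit 11.
Full pre-order sequence: 10, 31, 34, 36, 12, 26, 30, 3, 17, 18, 27, 11.

12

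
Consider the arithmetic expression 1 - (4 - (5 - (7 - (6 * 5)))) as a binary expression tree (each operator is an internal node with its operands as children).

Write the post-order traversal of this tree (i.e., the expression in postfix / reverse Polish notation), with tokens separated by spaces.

Post-order on an expression tree gives postfix notation: for each operator, emit left operand, right operand, then the operator.

1 4 5 7 6 5 * - - - -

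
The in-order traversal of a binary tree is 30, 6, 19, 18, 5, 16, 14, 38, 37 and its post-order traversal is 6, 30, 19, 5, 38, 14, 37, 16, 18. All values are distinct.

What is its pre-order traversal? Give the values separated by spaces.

18 19 30 6 16 5 37 14 38

The last element of post-order is the root; it splits in-order into left and right subtrees.
Root 18: left subtree has 3 nodes {30, 6, 19}, right has 5 {5, 16, 14, 38, 37}.
  Root 19: left subtree has 2 nodes {30, 6}, right has 0 { }.
    Root 30: left subtree has 0 nodes { }, right has 1 {6}.
  Root 16: left subtree has 1 node {5}, right has 3 {14, 38, 37}.
    Root 37: left subtree has 2 nodes {14, 38}, right has 0 { }.
      Root 14: left subtree has 0 nodes { }, right has 1 {38}.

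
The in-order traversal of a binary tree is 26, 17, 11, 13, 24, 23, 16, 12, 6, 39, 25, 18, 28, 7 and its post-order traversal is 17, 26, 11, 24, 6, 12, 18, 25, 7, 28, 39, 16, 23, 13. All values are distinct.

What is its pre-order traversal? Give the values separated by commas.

13, 11, 26, 17, 23, 24, 16, 39, 12, 6, 28, 25, 18, 7

The last element of post-order is the root; it splits in-order into left and right subtrees.
Root 13: left subtree has 3 nodes {26, 17, 11}, right has 10 {24, 23, 16, 12, 6, 39, 25, 18, 28, 7}.
  Root 11: left subtree has 2 nodes {26, 17}, right has 0 { }.
    Root 26: left subtree has 0 nodes { }, right has 1 {17}.
  Root 23: left subtree has 1 node {24}, right has 8 {16, 12, 6, 39, 25, 18, 28, 7}.
    Root 16: left subtree has 0 nodes { }, right has 7 {12, 6, 39, 25, 18, 28, 7}.
      Root 39: left subtree has 2 nodes {12, 6}, right has 4 {25, 18, 28, 7}.
        Root 12: left subtree has 0 nodes { }, right has 1 {6}.
        Root 28: left subtree has 2 nodes {25, 18}, right has 1 {7}.
          Root 25: left subtree has 0 nodes { }, right has 1 {18}.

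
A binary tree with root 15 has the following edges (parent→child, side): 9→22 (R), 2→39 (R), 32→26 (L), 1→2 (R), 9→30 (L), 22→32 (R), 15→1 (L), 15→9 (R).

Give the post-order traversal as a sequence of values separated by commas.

Post-order visits the left subtree, then the right subtree, then the node.
At 15: go left to 1.
  At 1: no left child.
  At 1: go right to 2.
    At 2: no left child.
    At 2: go right to 39.
      39 is a leaf — visit 39.
    Visit 2.
  Visit 1.
At 15: go right to 9.
  At 9: go left to 30.
    30 is a leaf — visit 30.
  At 9: go right to 22.
    At 22: no left child.
    At 22: go right to 32.
      At 32: go left to 26.
        26 is a leaf — visit 26.
      At 32: no right child.
      Visit 32.
    Visit 22.
  Visit 9.
Visit 15.

39, 2, 1, 30, 26, 32, 22, 9, 15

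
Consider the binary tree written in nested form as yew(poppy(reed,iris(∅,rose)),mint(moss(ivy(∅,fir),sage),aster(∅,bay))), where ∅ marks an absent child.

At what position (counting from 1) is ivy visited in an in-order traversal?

6

In-order visits the left subtree, then the node, then the right subtree.
At yew: go left to poppy.
  At poppy: go left to reed.
    reed is a leaf — visit reed.
  Visit poppy.
  At poppy: go right to iris.
    At iris: no left child.
    Visit iris.
    At iris: go right to rose.
      rose is a leaf — visit rose.
Visit yew.
At yew: go right to mint.
  At mint: go left to moss.
    At moss: go left to ivy.
      At ivy: no left child.
      Visit ivy.
      At ivy: go right to fir.
        fir is a leaf — visit fir.
    Visit moss.
    At moss: go right to sage.
      sage is a leaf — visit sage.
  Visit mint.
  At mint: go right to aster.
    At aster: no left child.
    Visit aster.
    At aster: go right to bay.
      bay is a leaf — visit bay.
Full in-order sequence: reed, poppy, iris, rose, yew, ivy, fir, moss, sage, mint, aster, bay.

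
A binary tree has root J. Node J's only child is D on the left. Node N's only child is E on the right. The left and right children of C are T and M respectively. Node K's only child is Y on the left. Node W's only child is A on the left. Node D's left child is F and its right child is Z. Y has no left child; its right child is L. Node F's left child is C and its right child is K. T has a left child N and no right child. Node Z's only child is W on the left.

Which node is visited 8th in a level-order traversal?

T

Level-order visits nodes level by level from the root, left to right within each level.
Level 0: J
Level 1: D
Level 2: F, Z
Level 3: C, K, W
Level 4: T, M, Y, A
Level 5: N, L
Level 6: E
Full level-order sequence: J, D, F, Z, C, K, W, T, M, Y, A, N, L, E.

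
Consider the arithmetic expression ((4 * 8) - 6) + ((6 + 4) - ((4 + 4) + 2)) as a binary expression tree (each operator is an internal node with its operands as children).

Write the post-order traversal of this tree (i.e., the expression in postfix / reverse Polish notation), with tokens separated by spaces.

Post-order on an expression tree gives postfix notation: for each operator, emit left operand, right operand, then the operator.

4 8 * 6 - 6 4 + 4 4 + 2 + - +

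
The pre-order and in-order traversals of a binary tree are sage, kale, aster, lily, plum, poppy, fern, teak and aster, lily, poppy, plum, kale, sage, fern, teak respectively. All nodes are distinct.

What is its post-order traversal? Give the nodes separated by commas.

poppy, plum, lily, aster, kale, teak, fern, sage

The first element of pre-order is the root; it splits in-order into left and right subtrees.
Root sage: left subtree has 5 nodes {aster, lily, poppy, plum, kale}, right has 2 {fern, teak}.
  Root kale: left subtree has 4 nodes {aster, lily, poppy, plum}, right has 0 { }.
    Root aster: left subtree has 0 nodes { }, right has 3 {lily, poppy, plum}.
      Root lily: left subtree has 0 nodes { }, right has 2 {poppy, plum}.
        Root plum: left subtree has 1 node {poppy}, right has 0 { }.
  Root fern: left subtree has 0 nodes { }, right has 1 {teak}.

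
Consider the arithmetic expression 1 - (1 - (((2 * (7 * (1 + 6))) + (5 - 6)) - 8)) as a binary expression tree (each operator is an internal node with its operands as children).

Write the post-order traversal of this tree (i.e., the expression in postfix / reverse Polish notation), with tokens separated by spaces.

Post-order on an expression tree gives postfix notation: for each operator, emit left operand, right operand, then the operator.

1 1 2 7 1 6 + * * 5 6 - + 8 - - -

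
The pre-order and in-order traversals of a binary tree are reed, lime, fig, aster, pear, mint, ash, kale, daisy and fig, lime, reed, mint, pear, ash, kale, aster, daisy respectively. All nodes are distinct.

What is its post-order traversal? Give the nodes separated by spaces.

The first element of pre-order is the root; it splits in-order into left and right subtrees.
Root reed: left subtree has 2 nodes {fig, lime}, right has 6 {mint, pear, ash, kale, aster, daisy}.
  Root lime: left subtree has 1 node {fig}, right has 0 { }.
  Root aster: left subtree has 4 nodes {mint, pear, ash, kale}, right has 1 {daisy}.
    Root pear: left subtree has 1 node {mint}, right has 2 {ash, kale}.
      Root ash: left subtree has 0 nodes { }, right has 1 {kale}.

fig lime mint kale ash pear daisy aster reed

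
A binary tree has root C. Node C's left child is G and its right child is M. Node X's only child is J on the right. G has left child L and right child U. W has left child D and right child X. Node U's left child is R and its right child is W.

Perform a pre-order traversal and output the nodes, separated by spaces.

C G L U R W D X J M

Pre-order visits the node, then its left subtree, then its right subtree.
Visit C.
At C: go left to G.
  Visit G.
  At G: go left to L.
    L is a leaf — visit L.
  At G: go right to U.
    Visit U.
    At U: go left to R.
      R is a leaf — visit R.
    At U: go right to W.
      Visit W.
      At W: go left to D.
        D is a leaf — visit D.
      At W: go right to X.
        Visit X.
        At X: no left child.
        At X: go right to J.
          J is a leaf — visit J.
At C: go right to M.
  M is a leaf — visit M.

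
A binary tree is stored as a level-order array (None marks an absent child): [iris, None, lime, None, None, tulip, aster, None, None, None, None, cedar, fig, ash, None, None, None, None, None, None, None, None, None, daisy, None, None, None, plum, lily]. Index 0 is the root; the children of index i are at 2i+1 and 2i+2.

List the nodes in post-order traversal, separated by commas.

Post-order visits the left subtree, then the right subtree, then the node.
At iris: no left child.
At iris: go right to lime.
  At lime: go left to tulip.
    At tulip: go left to cedar.
      At cedar: go left to daisy.
        daisy is a leaf — visit daisy.
      At cedar: no right child.
      Visit cedar.
    At tulip: go right to fig.
      fig is a leaf — visit fig.
    Visit tulip.
  At lime: go right to aster.
    At aster: go left to ash.
      At ash: go left to plum.
        plum is a leaf — visit plum.
      At ash: go right to lily.
        lily is a leaf — visit lily.
      Visit ash.
    At aster: no right child.
    Visit aster.
  Visit lime.
Visit iris.

daisy, cedar, fig, tulip, plum, lily, ash, aster, lime, iris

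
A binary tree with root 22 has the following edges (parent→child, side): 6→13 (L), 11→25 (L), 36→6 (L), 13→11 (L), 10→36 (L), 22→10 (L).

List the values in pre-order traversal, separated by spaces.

Pre-order visits the node, then its left subtree, then its right subtree.
Visit 22.
At 22: go left to 10.
  Visit 10.
  At 10: go left to 36.
    Visit 36.
    At 36: go left to 6.
      Visit 6.
      At 6: go left to 13.
        Visit 13.
        At 13: go left to 11.
          Visit 11.
          At 11: go left to 25.
            25 is a leaf — visit 25.
          At 11: no right child.
        At 13: no right child.
      At 6: no right child.
    At 36: no right child.
  At 10: no right child.
At 22: no right child.

22 10 36 6 13 11 25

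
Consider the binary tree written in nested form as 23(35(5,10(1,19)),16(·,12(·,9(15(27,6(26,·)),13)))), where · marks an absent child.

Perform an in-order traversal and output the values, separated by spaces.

In-order visits the left subtree, then the node, then the right subtree.
At 23: go left to 35.
  At 35: go left to 5.
    5 is a leaf — visit 5.
  Visit 35.
  At 35: go right to 10.
    At 10: go left to 1.
      1 is a leaf — visit 1.
    Visit 10.
    At 10: go right to 19.
      19 is a leaf — visit 19.
Visit 23.
At 23: go right to 16.
  At 16: no left child.
  Visit 16.
  At 16: go right to 12.
    At 12: no left child.
    Visit 12.
    At 12: go right to 9.
      At 9: go left to 15.
        At 15: go left to 27.
          27 is a leaf — visit 27.
        Visit 15.
        At 15: go right to 6.
          At 6: go left to 26.
            26 is a leaf — visit 26.
          Visit 6.
          At 6: no right child.
      Visit 9.
      At 9: go right to 13.
        13 is a leaf — visit 13.

5 35 1 10 19 23 16 12 27 15 26 6 9 13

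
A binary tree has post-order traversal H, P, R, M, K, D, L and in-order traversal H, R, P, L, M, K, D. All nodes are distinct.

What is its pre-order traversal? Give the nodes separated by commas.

The last element of post-order is the root; it splits in-order into left and right subtrees.
Root L: left subtree has 3 nodes {H, R, P}, right has 3 {M, K, D}.
  Root R: left subtree has 1 node {H}, right has 1 {P}.
  Root D: left subtree has 2 nodes {M, K}, right has 0 { }.
    Root K: left subtree has 1 node {M}, right has 0 { }.

L, R, H, P, D, K, M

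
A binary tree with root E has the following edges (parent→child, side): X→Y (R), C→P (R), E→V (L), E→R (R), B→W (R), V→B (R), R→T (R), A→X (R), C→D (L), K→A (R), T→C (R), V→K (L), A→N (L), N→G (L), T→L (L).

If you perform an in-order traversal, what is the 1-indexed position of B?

8

In-order visits the left subtree, then the node, then the right subtree.
At E: go left to V.
  At V: go left to K.
    At K: no left child.
    Visit K.
    At K: go right to A.
      At A: go left to N.
        At N: go left to G.
          G is a leaf — visit G.
        Visit N.
        At N: no right child.
      Visit A.
      At A: go right to X.
        At X: no left child.
        Visit X.
        At X: go right to Y.
          Y is a leaf — visit Y.
  Visit V.
  At V: go right to B.
    At B: no left child.
    Visit B.
    At B: go right to W.
      W is a leaf — visit W.
Visit E.
At E: go right to R.
  At R: no left child.
  Visit R.
  At R: go right to T.
    At T: go left to L.
      L is a leaf — visit L.
    Visit T.
    At T: go right to C.
      At C: go left to D.
        D is a leaf — visit D.
      Visit C.
      At C: go right to P.
        P is a leaf — visit P.
Full in-order sequence: K, G, N, A, X, Y, V, B, W, E, R, L, T, D, C, P.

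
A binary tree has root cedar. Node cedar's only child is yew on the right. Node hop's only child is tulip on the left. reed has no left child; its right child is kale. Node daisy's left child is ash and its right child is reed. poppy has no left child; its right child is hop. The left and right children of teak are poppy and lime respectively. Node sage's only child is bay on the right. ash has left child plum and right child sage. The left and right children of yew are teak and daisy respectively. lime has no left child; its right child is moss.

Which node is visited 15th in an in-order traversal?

kale

In-order visits the left subtree, then the node, then the right subtree.
At cedar: no left child.
Visit cedar.
At cedar: go right to yew.
  At yew: go left to teak.
    At teak: go left to poppy.
      At poppy: no left child.
      Visit poppy.
      At poppy: go right to hop.
        At hop: go left to tulip.
          tulip is a leaf — visit tulip.
        Visit hop.
        At hop: no right child.
    Visit teak.
    At teak: go right to lime.
      At lime: no left child.
      Visit lime.
      At lime: go right to moss.
        moss is a leaf — visit moss.
  Visit yew.
  At yew: go right to daisy.
    At daisy: go left to ash.
      At ash: go left to plum.
        plum is a leaf — visit plum.
      Visit ash.
      At ash: go right to sage.
        At sage: no left child.
        Visit sage.
        At sage: go right to bay.
          bay is a leaf — visit bay.
    Visit daisy.
    At daisy: go right to reed.
      At reed: no left child.
      Visit reed.
      At reed: go right to kale.
        kale is a leaf — visit kale.
Full in-order sequence: cedar, poppy, tulip, hop, teak, lime, moss, yew, plum, ash, sage, bay, daisy, reed, kale.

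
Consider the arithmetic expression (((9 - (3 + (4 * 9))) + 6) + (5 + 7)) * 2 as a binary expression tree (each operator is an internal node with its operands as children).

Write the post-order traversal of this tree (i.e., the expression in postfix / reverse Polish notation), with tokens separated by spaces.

Post-order on an expression tree gives postfix notation: for each operator, emit left operand, right operand, then the operator.

9 3 4 9 * + - 6 + 5 7 + + 2 *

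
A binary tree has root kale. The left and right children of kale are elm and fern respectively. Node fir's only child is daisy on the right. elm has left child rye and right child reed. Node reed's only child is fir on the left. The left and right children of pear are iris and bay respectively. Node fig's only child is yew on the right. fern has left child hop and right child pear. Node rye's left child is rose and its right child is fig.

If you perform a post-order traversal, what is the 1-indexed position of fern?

13

Post-order visits the left subtree, then the right subtree, then the node.
At kale: go left to elm.
  At elm: go left to rye.
    At rye: go left to rose.
      rose is a leaf — visit rose.
    At rye: go right to fig.
      At fig: no left child.
      At fig: go right to yew.
        yew is a leaf — visit yew.
      Visit fig.
    Visit rye.
  At elm: go right to reed.
    At reed: go left to fir.
      At fir: no left child.
      At fir: go right to daisy.
        daisy is a leaf — visit daisy.
      Visit fir.
    At reed: no right child.
    Visit reed.
  Visit elm.
At kale: go right to fern.
  At fern: go left to hop.
    hop is a leaf — visit hop.
  At fern: go right to pear.
    At pear: go left to iris.
      iris is a leaf — visit iris.
    At pear: go right to bay.
      bay is a leaf — visit bay.
    Visit pear.
  Visit fern.
Visit kale.
Full post-order sequence: rose, yew, fig, rye, daisy, fir, reed, elm, hop, iris, bay, pear, fern, kale.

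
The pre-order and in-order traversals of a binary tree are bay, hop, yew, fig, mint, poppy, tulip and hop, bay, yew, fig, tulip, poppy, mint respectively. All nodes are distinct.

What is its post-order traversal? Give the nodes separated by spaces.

The first element of pre-order is the root; it splits in-order into left and right subtrees.
Root bay: left subtree has 1 node {hop}, right has 5 {yew, fig, tulip, poppy, mint}.
  Root yew: left subtree has 0 nodes { }, right has 4 {fig, tulip, poppy, mint}.
    Root fig: left subtree has 0 nodes { }, right has 3 {tulip, poppy, mint}.
      Root mint: left subtree has 2 nodes {tulip, poppy}, right has 0 { }.
        Root poppy: left subtree has 1 node {tulip}, right has 0 { }.

hop tulip poppy mint fig yew bay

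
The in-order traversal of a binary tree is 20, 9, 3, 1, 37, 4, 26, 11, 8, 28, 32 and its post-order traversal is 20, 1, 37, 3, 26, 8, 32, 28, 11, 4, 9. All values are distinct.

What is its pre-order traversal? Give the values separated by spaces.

9 20 4 3 37 1 11 26 28 8 32

The last element of post-order is the root; it splits in-order into left and right subtrees.
Root 9: left subtree has 1 node {20}, right has 9 {3, 1, 37, 4, 26, 11, 8, 28, 32}.
  Root 4: left subtree has 3 nodes {3, 1, 37}, right has 5 {26, 11, 8, 28, 32}.
    Root 3: left subtree has 0 nodes { }, right has 2 {1, 37}.
      Root 37: left subtree has 1 node {1}, right has 0 { }.
    Root 11: left subtree has 1 node {26}, right has 3 {8, 28, 32}.
      Root 28: left subtree has 1 node {8}, right has 1 {32}.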